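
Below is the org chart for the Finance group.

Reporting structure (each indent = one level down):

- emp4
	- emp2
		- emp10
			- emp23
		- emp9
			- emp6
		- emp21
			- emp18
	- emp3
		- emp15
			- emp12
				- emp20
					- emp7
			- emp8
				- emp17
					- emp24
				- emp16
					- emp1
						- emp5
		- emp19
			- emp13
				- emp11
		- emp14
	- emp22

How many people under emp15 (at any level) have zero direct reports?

3

The people in emp15's organization with no one reporting to them are emp5, emp24, emp7. That is 3.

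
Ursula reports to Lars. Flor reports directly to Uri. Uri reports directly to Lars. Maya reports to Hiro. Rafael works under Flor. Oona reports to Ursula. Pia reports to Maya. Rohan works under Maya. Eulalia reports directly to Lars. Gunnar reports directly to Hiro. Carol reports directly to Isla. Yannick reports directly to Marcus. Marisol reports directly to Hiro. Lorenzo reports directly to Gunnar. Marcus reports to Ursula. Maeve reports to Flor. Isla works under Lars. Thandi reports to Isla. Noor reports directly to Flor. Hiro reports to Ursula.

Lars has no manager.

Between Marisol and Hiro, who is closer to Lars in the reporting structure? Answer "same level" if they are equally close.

Hiro

Marisol is 3 levels below Lars; Hiro is 2. Hiro is higher.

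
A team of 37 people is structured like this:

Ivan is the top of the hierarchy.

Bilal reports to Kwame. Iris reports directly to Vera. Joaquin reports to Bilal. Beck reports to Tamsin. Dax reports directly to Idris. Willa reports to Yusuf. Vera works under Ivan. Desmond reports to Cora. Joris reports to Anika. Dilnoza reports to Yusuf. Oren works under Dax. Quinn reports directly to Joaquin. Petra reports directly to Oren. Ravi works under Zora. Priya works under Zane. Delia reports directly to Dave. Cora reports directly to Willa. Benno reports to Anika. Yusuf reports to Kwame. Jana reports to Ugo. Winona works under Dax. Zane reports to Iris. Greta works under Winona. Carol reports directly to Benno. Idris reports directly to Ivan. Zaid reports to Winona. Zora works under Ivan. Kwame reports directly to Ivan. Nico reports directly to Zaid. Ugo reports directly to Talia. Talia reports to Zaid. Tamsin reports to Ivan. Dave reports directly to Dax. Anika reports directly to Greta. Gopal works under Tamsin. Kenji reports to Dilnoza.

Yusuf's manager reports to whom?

Yusuf reports to Kwame, and Kwame reports to Ivan. So Yusuf's skip-level manager is Ivan.

Ivan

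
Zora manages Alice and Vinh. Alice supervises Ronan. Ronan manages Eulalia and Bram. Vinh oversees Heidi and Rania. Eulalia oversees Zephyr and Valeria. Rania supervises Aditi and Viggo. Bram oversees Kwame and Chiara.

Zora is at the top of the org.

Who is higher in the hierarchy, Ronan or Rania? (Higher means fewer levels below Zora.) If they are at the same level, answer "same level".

same level

Both Ronan and Rania are 2 levels below Zora.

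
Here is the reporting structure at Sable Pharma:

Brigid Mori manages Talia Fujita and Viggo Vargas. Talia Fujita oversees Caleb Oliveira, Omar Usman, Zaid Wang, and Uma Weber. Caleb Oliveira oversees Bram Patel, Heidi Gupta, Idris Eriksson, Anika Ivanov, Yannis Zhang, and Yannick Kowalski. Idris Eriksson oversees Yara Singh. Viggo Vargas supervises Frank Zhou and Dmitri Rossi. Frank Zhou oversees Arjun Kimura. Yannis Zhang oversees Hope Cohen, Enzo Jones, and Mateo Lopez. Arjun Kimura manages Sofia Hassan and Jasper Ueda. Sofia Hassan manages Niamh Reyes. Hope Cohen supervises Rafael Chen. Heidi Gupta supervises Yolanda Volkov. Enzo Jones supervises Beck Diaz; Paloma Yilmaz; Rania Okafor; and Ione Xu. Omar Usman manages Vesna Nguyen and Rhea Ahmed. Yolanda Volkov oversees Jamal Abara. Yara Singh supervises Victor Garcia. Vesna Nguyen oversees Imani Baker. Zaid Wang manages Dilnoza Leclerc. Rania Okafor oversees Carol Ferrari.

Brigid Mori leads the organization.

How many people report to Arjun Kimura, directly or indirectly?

3

Arjun Kimura directly manages Sofia Hassan, Jasper Ueda. Under Sofia Hassan: Niamh Reyes (1). Jasper Ueda has no reports. So Arjun Kimura's organization is 2 direct reports plus everyone under them: 2 + 1 = 3.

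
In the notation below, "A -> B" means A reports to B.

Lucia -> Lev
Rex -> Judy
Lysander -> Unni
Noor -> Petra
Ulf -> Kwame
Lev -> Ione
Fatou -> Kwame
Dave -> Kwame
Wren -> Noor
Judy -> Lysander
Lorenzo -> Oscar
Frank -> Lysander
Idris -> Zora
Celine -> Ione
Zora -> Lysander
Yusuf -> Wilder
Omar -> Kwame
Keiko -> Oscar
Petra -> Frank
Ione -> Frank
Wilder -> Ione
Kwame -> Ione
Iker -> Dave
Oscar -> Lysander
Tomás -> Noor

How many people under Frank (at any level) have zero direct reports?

9

The people in Frank's organization with no one reporting to them are Wren, Tomás, Celine, Lucia, Yusuf, Omar, Fatou, Iker, Ulf. That is 9.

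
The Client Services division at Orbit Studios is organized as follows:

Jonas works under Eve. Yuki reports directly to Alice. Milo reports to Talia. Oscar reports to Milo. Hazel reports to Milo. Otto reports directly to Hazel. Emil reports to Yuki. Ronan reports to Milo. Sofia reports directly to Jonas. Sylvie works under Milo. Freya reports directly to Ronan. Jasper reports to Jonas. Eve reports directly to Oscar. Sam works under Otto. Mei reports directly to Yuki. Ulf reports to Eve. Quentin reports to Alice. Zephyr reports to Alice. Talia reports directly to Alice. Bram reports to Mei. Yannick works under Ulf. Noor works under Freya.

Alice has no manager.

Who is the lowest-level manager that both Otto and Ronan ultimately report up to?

Otto's chain of managers is Hazel, Milo, Talia, Alice. Ronan's chain of managers is Milo, Talia, Alice. The first manager that appears in both chains is Milo.

Milo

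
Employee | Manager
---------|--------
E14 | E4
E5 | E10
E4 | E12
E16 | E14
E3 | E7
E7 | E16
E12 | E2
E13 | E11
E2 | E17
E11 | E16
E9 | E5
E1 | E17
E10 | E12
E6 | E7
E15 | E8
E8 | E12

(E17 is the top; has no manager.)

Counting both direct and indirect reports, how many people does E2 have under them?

14

E2 directly manages E12. Under E12: E8, E15, E10, E5, E9, E4, E14, E16, E11, E13, E7, E3, E6 (13). That's 14 in total.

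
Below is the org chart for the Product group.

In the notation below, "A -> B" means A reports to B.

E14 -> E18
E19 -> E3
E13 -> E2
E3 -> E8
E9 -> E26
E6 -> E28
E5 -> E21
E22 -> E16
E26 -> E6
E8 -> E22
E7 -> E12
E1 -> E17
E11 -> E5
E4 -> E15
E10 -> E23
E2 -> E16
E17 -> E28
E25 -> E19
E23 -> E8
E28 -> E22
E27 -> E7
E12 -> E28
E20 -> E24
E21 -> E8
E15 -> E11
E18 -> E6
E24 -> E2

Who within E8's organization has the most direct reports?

Direct-report counts within E8's organization: E8 has 3; E3 has 1; E19 has 1; E23 has 1; E21 has 1; E5 has 1; E11 has 1; E15 has 1. The largest is 3, held by E8.

E8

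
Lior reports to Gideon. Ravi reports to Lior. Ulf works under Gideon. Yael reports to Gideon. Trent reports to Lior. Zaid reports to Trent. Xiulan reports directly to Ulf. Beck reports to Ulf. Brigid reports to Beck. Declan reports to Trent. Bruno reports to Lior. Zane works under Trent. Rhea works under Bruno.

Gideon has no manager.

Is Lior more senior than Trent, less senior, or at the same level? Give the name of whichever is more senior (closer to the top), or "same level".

Lior is 1 level below Gideon; Trent is 2. Lior is higher.

Lior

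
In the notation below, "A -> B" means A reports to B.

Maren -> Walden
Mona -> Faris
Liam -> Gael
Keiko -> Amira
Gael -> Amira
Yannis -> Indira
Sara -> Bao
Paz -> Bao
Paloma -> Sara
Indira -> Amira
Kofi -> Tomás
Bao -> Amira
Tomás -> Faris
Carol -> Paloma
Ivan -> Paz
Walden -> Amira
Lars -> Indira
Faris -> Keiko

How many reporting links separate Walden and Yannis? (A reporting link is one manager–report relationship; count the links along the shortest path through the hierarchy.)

3

Walden is 1 level below Amira, and Yannis is 2 levels below Amira (their lowest common manager). The shortest path runs up from Walden to Amira and back down to Yannis: 1 + 2 = 3 links.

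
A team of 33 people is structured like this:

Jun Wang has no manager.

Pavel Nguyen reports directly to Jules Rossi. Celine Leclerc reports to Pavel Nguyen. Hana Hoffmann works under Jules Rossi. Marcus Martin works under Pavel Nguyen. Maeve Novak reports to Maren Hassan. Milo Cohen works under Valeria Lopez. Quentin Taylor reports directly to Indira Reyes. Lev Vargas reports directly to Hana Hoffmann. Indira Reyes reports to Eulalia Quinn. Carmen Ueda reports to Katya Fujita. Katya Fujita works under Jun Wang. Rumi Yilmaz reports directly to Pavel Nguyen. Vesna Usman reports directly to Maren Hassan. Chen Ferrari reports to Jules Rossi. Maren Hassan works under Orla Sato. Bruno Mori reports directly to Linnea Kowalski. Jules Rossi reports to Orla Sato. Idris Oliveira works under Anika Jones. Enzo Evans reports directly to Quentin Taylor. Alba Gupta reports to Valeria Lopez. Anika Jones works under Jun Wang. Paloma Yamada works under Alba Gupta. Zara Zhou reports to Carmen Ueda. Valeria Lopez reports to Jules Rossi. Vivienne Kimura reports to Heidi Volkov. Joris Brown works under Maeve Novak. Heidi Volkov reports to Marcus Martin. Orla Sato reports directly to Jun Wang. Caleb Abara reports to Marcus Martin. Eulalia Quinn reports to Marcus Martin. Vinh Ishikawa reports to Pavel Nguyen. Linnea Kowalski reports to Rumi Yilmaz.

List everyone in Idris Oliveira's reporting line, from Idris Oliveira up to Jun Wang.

Idris Oliveira -> Anika Jones -> Jun Wang

Idris Oliveira reports to Anika Jones. Anika Jones reports to Jun Wang. Jun Wang is at the top.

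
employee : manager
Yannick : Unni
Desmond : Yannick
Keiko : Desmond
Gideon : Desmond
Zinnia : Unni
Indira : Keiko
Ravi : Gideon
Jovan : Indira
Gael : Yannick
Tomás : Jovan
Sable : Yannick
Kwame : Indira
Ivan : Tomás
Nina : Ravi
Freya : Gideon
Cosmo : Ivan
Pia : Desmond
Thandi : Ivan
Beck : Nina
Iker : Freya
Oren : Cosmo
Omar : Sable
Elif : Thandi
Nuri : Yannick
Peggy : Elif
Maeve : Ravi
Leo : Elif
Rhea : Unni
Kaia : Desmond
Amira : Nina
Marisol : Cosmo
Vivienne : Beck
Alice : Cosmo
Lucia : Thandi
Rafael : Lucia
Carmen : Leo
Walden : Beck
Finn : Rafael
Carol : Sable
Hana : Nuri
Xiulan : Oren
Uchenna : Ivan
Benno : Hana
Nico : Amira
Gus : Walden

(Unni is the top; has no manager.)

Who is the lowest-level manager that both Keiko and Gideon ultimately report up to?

Desmond

Keiko's chain of managers is Desmond, Yannick, Unni. Gideon's chain of managers is Desmond, Yannick, Unni. The first manager that appears in both chains is Desmond.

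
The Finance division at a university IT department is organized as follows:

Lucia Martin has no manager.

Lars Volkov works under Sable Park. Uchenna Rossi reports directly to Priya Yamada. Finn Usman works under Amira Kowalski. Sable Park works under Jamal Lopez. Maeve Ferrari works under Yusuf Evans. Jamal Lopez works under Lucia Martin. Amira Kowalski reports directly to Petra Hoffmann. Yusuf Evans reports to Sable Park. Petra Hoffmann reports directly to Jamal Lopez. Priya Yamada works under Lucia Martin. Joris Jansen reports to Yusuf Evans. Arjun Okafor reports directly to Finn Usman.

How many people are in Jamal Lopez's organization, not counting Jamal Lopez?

9

Jamal Lopez directly manages Petra Hoffmann, Sable Park. Under Petra Hoffmann: Amira Kowalski, Finn Usman, Arjun Okafor (3). Under Sable Park: Lars Volkov, Yusuf Evans, Joris Jansen, Maeve Ferrari (4). So Jamal Lopez's organization is 2 direct reports plus everyone under them: 4 + 5 = 9.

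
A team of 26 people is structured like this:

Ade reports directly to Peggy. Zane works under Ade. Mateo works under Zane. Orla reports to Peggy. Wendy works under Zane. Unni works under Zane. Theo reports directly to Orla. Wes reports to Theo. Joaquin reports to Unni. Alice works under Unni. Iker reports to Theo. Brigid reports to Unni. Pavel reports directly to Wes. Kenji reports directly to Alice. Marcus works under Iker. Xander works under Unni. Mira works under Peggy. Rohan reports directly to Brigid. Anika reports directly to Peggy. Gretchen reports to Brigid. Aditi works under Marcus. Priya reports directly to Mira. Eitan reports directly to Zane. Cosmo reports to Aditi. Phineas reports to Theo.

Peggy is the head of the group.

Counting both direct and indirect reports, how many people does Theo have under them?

7

Theo directly manages Wes, Iker, Phineas. Under Wes: Pavel (1). Under Iker: Marcus, Aditi, Cosmo (3). Phineas has no reports. So Theo's organization is 3 direct reports plus everyone under them: 2 + 4 + 1 = 7.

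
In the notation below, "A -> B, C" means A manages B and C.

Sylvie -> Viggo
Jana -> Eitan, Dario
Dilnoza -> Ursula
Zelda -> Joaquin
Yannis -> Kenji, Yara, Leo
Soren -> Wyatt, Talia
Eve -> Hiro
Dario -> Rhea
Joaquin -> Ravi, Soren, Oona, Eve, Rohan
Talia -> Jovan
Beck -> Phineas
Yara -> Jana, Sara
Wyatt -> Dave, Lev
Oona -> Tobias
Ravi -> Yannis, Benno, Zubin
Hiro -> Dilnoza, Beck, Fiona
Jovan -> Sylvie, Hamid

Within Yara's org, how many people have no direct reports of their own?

The people in Yara's organization with no one reporting to them are Sara, Rhea, Eitan. That is 3.

3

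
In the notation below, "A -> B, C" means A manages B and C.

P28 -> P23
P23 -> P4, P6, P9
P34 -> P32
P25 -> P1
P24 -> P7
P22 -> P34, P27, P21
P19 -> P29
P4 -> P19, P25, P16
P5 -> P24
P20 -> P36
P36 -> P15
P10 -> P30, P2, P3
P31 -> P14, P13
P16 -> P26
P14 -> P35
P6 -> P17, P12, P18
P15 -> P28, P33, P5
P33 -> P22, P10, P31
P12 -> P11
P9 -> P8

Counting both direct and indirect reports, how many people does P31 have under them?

3

P31 directly manages P14, P13. Under P14: P35 (1). P13 has no reports. So P31's organization is 2 direct reports plus everyone under them: 2 + 1 = 3.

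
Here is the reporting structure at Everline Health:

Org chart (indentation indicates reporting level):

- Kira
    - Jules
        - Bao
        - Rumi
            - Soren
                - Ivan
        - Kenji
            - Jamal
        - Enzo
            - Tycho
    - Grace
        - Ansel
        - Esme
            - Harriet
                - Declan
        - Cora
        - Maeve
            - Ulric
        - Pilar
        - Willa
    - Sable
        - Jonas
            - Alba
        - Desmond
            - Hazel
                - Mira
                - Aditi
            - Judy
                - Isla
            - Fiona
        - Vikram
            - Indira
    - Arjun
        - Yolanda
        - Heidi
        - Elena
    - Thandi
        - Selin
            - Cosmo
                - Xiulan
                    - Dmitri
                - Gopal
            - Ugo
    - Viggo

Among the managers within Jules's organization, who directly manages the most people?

Jules

Direct-report counts within Jules's organization: Jules has 4; Enzo has 1; Kenji has 1; Rumi has 1; Soren has 1. The largest is 4, held by Jules.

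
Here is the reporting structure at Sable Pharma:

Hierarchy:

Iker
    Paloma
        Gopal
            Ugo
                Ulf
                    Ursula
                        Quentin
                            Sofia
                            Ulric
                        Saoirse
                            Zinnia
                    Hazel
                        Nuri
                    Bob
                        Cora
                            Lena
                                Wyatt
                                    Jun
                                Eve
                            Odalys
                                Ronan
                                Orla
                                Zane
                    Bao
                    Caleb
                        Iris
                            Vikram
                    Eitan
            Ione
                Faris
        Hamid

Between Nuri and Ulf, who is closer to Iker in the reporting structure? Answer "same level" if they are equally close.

Nuri is 6 levels below Iker; Ulf is 4. Ulf is higher.

Ulf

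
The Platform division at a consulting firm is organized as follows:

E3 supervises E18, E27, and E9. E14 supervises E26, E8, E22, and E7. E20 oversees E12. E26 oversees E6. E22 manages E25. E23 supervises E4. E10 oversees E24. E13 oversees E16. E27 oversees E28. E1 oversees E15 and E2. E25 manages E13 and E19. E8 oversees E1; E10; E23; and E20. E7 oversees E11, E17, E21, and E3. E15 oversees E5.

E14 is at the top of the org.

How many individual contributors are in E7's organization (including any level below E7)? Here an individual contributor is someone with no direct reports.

The people in E7's organization with no one reporting to them are E11, E21, E18, E28, E9, E17. That is 6.

6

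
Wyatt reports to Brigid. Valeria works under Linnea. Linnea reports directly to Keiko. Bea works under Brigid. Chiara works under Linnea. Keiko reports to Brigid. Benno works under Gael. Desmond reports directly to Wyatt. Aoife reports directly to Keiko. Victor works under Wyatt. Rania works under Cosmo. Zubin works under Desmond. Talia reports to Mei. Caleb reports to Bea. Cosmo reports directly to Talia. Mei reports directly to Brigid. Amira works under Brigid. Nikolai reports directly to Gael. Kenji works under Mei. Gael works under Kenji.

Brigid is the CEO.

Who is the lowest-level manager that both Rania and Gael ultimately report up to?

Rania's chain of managers is Cosmo, Talia, Mei, Brigid. Gael's chain of managers is Kenji, Mei, Brigid. The first manager that appears in both chains is Mei.

Mei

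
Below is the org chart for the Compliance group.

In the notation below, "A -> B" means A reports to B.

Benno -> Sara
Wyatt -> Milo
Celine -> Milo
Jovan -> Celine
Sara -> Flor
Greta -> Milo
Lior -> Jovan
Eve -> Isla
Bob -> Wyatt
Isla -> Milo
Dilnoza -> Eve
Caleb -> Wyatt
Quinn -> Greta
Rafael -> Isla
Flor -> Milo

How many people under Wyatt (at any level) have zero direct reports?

The people in Wyatt's organization with no one reporting to them are Bob, Caleb. That is 2.

2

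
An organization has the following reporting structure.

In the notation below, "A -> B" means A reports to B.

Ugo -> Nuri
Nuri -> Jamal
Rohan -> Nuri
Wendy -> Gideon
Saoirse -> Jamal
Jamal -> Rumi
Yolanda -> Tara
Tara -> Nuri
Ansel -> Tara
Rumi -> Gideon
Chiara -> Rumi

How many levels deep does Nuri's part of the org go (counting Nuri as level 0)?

2

The longest chain under Nuri runs Nuri → Tara → Ansel, which is 2 levels below Nuri.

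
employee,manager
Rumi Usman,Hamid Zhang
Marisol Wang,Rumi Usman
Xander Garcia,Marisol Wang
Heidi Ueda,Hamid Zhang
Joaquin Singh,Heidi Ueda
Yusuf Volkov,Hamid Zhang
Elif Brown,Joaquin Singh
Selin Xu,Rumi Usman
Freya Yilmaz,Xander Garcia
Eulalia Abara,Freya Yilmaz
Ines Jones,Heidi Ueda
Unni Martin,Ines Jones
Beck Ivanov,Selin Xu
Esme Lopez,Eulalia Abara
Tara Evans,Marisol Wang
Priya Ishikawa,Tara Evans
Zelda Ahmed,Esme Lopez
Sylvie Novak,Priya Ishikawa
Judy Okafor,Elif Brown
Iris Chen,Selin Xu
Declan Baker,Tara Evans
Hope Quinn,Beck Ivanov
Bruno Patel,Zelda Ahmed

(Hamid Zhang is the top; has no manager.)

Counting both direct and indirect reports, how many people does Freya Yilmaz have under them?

Freya Yilmaz directly manages Eulalia Abara. Under Eulalia Abara: Esme Lopez, Zelda Ahmed, Bruno Patel (3). That's 4 in total.

4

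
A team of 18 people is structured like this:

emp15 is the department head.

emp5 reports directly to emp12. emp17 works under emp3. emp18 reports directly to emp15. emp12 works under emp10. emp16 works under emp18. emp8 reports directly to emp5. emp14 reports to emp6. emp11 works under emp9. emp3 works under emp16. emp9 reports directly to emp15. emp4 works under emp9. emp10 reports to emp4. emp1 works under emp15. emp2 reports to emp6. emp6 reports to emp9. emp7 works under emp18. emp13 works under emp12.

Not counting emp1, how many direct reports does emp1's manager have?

2

emp1 reports to emp15. emp15's other direct reports are emp9, emp18 — 2 peers.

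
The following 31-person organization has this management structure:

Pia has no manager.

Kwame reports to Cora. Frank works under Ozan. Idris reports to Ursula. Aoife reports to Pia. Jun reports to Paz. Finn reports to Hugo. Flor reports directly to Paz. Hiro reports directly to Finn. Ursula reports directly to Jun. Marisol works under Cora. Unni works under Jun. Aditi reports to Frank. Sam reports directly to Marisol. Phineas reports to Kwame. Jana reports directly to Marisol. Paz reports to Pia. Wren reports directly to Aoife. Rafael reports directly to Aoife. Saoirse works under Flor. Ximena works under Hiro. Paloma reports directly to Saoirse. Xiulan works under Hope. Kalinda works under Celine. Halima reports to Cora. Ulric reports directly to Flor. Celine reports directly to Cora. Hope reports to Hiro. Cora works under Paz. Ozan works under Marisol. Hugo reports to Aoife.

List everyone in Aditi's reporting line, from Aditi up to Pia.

Aditi -> Frank -> Ozan -> Marisol -> Cora -> Paz -> Pia

Aditi reports to Frank. Frank reports to Ozan. Ozan reports to Marisol. Marisol reports to Cora. Cora reports to Paz. Paz reports to Pia. Pia is at the top.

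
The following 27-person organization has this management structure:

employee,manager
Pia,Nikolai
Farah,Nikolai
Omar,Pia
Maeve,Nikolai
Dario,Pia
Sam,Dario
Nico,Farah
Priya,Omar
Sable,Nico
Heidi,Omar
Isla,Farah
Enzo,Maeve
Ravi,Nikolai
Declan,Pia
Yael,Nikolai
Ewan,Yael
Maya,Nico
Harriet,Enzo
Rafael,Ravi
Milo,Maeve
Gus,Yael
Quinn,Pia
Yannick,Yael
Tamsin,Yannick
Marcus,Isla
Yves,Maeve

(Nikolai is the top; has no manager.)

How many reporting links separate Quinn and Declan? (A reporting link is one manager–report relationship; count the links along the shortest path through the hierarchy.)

2

Quinn is 1 level below Pia, and Declan is 1 level below Pia (their lowest common manager). The shortest path runs up from Quinn to Pia and back down to Declan: 1 + 1 = 2 links.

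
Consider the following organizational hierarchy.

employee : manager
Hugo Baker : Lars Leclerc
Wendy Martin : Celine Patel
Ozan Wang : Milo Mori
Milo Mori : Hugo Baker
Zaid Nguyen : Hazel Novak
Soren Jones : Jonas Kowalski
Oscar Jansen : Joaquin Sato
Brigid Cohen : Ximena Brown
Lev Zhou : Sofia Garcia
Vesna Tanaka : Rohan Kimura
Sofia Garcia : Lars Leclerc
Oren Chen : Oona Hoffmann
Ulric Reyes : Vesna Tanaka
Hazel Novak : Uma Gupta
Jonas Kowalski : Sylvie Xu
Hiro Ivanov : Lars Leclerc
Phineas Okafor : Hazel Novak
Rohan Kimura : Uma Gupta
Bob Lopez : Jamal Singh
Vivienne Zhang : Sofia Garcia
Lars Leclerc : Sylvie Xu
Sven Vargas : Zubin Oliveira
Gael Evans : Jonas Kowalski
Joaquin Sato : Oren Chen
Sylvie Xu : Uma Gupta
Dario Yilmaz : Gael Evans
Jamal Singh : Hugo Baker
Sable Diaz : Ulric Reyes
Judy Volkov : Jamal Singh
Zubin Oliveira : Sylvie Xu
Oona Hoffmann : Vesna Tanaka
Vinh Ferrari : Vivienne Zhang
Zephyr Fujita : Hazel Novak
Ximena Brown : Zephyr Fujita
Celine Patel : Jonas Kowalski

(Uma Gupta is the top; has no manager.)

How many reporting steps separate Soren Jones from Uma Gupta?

Chain from Soren Jones up to Uma Gupta: Soren Jones → Jonas Kowalski → Sylvie Xu → Uma Gupta. That is 3 steps up, so Soren Jones is 3 levels below Uma Gupta.

3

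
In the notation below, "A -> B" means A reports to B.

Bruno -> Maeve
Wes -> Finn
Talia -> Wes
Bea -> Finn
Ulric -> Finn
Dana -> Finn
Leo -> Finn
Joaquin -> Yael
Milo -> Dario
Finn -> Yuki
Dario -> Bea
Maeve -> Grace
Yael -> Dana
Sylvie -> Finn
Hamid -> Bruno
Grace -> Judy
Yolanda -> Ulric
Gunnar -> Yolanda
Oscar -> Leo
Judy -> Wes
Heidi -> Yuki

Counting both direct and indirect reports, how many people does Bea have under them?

Bea directly manages Dario. Under Dario: Milo (1). That's 2 in total.

2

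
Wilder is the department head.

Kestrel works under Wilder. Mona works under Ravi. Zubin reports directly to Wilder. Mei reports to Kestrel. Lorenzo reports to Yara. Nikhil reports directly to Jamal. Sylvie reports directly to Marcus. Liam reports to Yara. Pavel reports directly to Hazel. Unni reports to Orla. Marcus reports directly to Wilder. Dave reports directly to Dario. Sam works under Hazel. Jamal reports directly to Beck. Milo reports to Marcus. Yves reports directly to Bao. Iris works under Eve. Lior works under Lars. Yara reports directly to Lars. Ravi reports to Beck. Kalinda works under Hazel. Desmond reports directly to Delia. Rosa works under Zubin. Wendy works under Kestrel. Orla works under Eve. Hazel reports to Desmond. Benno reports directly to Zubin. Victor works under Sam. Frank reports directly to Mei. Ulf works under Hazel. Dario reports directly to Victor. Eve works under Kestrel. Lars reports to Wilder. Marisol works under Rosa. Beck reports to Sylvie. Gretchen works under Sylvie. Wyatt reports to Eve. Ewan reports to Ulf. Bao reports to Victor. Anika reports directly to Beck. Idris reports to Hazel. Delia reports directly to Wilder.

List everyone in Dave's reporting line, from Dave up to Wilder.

Dave -> Dario -> Victor -> Sam -> Hazel -> Desmond -> Delia -> Wilder

Dave reports to Dario. Dario reports to Victor. Victor reports to Sam. Sam reports to Hazel. Hazel reports to Desmond. Desmond reports to Delia. Delia reports to Wilder. Wilder is at the top.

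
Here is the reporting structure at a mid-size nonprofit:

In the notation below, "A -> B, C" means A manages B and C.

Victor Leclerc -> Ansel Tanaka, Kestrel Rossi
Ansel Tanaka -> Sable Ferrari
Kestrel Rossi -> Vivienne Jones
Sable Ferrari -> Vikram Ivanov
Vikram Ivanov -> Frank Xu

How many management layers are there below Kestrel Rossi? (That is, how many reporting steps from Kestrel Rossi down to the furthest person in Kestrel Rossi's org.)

1

The longest chain under Kestrel Rossi runs Kestrel Rossi → Vivienne Jones, which is 1 level below Kestrel Rossi.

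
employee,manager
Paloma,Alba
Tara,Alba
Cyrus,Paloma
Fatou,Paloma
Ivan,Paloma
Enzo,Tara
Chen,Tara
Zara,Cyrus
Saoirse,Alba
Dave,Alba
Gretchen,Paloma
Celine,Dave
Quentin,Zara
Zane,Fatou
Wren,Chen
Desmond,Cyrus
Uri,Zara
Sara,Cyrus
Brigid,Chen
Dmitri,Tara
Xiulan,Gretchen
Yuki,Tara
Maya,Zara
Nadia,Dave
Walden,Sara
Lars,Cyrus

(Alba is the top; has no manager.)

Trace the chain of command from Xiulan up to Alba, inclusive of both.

Xiulan reports to Gretchen. Gretchen reports to Paloma. Paloma reports to Alba. Alba is at the top.

Xiulan -> Gretchen -> Paloma -> Alba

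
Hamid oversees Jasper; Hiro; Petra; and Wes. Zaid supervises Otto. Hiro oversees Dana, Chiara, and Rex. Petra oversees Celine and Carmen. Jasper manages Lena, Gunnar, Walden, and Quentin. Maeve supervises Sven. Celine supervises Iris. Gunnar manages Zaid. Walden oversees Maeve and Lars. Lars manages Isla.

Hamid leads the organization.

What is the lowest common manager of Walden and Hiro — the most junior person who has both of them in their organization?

Hamid

Walden's chain of managers is Jasper, Hamid. Hiro's chain of managers is Hamid. The first manager that appears in both chains is Hamid.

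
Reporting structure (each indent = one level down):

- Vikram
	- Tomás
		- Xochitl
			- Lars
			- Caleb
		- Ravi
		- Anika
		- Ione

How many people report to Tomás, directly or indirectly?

6

Tomás directly manages Xochitl, Ravi, Anika, Ione. Under Xochitl: Caleb, Lars (2). Ravi has no reports. Anika has no reports. Ione has no reports. So Tomás's organization is 4 direct reports plus everyone under them: 3 + 1 + 1 + 1 = 6.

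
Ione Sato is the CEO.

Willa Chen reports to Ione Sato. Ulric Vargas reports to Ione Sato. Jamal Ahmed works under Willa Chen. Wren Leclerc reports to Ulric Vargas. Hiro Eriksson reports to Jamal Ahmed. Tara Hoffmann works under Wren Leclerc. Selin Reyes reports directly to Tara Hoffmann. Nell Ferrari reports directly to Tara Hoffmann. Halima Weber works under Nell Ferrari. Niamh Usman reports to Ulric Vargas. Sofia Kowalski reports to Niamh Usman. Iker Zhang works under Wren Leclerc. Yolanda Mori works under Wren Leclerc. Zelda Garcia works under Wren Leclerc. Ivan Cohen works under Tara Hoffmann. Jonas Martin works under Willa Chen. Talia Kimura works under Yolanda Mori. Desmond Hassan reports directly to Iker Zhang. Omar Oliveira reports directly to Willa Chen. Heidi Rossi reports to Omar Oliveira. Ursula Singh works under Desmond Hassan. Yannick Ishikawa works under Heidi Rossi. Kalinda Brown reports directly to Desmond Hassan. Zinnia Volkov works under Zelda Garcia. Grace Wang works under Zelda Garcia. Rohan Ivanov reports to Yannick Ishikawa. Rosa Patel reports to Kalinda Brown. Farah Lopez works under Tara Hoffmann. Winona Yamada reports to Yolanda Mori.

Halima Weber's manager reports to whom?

Halima Weber reports to Nell Ferrari, and Nell Ferrari reports to Tara Hoffmann. So Halima Weber's skip-level manager is Tara Hoffmann.

Tara Hoffmann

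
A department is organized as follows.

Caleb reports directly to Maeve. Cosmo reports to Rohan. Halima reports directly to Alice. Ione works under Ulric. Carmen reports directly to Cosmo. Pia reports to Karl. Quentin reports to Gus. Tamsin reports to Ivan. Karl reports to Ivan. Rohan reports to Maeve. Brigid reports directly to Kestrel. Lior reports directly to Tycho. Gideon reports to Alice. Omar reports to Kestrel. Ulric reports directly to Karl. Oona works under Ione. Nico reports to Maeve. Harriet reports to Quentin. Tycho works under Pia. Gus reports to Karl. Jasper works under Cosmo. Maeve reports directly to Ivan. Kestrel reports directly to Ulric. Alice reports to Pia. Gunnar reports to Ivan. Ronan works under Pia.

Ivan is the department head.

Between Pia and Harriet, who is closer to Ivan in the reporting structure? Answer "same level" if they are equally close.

Pia is 2 levels below Ivan; Harriet is 4. Pia is higher.

Pia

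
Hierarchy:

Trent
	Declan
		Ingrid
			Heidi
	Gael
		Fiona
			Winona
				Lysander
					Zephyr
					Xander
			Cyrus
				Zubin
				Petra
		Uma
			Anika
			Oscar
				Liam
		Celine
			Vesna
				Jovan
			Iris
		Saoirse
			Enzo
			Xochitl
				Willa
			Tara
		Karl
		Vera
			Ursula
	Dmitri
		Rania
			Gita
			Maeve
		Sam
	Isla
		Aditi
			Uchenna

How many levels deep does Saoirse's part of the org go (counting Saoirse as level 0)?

2

The longest chain under Saoirse runs Saoirse → Xochitl → Willa, which is 2 levels below Saoirse.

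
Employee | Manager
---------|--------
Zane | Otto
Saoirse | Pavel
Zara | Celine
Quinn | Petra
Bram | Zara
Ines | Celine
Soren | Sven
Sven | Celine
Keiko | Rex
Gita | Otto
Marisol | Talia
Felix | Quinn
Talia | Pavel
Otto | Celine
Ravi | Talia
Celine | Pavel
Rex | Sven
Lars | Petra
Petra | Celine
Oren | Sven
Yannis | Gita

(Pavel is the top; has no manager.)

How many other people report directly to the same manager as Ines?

4

Ines reports to Celine. Celine's other direct reports are Sven, Zara, Otto, Petra — 4 peers.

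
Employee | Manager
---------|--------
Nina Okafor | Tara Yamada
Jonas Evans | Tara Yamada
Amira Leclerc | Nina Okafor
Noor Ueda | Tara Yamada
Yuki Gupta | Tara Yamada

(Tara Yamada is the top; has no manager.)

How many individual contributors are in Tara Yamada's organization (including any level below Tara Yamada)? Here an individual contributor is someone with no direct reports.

The people in Tara Yamada's organization with no one reporting to them are Noor Ueda, Jonas Evans, Yuki Gupta, Amira Leclerc. That is 4.

4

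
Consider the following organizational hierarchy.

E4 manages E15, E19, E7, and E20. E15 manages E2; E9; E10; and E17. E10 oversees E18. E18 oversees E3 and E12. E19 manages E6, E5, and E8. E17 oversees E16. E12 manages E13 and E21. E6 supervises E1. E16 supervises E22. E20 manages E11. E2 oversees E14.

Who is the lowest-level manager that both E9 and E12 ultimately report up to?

E9's chain of managers is E15, E4. E12's chain of managers is E18, E10, E15, E4. The first manager that appears in both chains is E15.

E15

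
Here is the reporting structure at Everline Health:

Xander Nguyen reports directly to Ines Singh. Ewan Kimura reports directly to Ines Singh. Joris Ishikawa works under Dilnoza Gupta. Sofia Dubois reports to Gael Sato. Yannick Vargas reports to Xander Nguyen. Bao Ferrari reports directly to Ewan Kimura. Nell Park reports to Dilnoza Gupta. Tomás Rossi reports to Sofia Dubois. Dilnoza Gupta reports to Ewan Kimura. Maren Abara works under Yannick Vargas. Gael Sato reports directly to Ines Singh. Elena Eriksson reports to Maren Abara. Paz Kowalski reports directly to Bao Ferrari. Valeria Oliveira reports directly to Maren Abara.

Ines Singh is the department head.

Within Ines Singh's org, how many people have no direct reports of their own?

6

The people in Ines Singh's organization with no one reporting to them are Tomás Rossi, Paz Kowalski, Joris Ishikawa, Nell Park, Valeria Oliveira, Elena Eriksson. That is 6.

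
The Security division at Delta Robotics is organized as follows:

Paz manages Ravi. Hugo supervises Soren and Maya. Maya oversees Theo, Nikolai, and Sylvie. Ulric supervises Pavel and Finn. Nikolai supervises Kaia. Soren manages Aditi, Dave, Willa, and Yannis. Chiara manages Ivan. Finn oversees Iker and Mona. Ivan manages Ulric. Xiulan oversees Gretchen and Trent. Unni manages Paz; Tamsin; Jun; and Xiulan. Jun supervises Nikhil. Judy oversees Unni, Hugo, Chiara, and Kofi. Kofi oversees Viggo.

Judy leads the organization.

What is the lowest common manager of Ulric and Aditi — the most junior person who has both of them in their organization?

Judy

Ulric's chain of managers is Ivan, Chiara, Judy. Aditi's chain of managers is Soren, Hugo, Judy. The first manager that appears in both chains is Judy.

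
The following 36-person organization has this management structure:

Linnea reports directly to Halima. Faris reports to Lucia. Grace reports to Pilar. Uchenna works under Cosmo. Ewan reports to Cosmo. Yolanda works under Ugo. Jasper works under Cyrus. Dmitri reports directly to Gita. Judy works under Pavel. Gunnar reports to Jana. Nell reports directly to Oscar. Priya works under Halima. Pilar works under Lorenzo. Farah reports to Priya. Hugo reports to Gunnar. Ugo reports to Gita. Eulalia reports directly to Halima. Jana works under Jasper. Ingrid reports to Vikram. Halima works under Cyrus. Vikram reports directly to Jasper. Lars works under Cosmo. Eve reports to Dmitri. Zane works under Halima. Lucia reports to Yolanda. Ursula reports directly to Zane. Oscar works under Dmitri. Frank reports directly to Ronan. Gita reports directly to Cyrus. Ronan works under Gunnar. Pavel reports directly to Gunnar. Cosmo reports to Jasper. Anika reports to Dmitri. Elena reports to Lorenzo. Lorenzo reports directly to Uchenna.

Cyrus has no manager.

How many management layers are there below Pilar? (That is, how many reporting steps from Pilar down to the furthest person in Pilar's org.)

The longest chain under Pilar runs Pilar → Grace, which is 1 level below Pilar.

1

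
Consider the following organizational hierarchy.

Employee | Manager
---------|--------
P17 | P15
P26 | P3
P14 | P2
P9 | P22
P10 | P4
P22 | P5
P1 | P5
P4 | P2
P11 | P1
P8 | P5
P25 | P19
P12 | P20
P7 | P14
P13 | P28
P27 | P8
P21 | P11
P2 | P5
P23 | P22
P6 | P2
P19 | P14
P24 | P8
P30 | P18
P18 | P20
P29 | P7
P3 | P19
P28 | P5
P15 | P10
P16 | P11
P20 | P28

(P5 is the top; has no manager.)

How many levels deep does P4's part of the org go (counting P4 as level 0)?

The longest chain under P4 runs P4 → P10 → P15 → P17, which is 3 levels below P4.

3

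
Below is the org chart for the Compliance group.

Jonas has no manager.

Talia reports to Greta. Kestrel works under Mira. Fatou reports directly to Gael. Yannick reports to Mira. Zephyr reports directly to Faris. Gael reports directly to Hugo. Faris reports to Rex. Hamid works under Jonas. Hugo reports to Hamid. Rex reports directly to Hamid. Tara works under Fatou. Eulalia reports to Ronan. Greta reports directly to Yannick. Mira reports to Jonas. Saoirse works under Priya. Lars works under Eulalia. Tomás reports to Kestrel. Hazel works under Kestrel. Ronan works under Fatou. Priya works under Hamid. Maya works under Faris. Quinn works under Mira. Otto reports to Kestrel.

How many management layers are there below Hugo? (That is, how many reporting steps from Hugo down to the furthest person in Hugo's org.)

The longest chain under Hugo runs Hugo → Gael → Fatou → Ronan → Eulalia → Lars, which is 5 levels below Hugo.

5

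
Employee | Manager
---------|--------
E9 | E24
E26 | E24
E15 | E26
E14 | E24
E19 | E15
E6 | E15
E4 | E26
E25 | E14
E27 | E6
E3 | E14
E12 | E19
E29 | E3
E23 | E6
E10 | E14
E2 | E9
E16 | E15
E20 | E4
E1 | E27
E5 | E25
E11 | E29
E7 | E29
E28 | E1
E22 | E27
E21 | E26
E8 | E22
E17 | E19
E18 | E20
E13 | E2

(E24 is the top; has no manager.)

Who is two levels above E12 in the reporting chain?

E12 reports to E19, and E19 reports to E15. So E12's skip-level manager is E15.

E15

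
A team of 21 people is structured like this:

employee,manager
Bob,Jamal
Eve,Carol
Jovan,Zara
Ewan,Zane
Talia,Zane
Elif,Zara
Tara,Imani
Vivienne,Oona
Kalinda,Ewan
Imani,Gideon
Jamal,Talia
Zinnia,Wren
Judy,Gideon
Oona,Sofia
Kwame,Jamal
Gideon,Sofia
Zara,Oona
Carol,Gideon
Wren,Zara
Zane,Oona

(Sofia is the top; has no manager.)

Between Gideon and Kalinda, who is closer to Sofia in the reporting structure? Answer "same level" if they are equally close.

Gideon is 1 level below Sofia; Kalinda is 4. Gideon is higher.

Gideon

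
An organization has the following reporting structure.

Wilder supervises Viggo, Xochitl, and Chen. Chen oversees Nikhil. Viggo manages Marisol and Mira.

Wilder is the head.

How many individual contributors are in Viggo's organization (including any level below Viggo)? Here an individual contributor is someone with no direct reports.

2

The people in Viggo's organization with no one reporting to them are Marisol, Mira. That is 2.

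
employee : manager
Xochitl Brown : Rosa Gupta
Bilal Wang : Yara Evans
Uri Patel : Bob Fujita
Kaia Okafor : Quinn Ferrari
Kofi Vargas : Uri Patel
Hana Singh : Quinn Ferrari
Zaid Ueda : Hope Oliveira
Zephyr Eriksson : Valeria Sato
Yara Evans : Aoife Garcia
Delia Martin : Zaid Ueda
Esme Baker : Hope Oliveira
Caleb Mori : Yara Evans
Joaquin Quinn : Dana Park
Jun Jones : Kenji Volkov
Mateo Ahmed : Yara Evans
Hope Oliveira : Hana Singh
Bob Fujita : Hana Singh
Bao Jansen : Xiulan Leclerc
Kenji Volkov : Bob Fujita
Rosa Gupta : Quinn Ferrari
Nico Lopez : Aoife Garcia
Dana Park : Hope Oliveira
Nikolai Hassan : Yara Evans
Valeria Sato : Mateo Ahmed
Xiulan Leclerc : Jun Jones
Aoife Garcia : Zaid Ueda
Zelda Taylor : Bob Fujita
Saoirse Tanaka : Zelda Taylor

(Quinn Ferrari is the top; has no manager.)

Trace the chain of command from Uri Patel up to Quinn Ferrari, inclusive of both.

Uri Patel -> Bob Fujita -> Hana Singh -> Quinn Ferrari

Uri Patel reports to Bob Fujita. Bob Fujita reports to Hana Singh. Hana Singh reports to Quinn Ferrari. Quinn Ferrari is at the top.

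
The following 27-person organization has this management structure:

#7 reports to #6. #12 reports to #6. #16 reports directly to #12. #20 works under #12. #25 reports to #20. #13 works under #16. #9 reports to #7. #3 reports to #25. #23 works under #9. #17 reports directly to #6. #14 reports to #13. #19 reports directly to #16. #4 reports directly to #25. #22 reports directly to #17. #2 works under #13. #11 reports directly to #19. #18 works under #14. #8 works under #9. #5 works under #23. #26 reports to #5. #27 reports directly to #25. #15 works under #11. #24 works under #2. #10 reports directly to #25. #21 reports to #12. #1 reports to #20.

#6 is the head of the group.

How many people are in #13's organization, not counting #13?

4

#13 directly manages #14, #2. Under #14: #18 (1). Under #2: #24 (1). So #13's organization is 2 direct reports plus everyone under them: 2 + 2 = 4.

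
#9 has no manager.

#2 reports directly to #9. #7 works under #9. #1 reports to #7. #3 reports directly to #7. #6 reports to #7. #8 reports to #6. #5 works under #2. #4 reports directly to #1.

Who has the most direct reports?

Direct-report counts: #9 has 2; #7 has 3; #6 has 1; #1 has 1; #2 has 1. The largest is 3, held by #7.

#7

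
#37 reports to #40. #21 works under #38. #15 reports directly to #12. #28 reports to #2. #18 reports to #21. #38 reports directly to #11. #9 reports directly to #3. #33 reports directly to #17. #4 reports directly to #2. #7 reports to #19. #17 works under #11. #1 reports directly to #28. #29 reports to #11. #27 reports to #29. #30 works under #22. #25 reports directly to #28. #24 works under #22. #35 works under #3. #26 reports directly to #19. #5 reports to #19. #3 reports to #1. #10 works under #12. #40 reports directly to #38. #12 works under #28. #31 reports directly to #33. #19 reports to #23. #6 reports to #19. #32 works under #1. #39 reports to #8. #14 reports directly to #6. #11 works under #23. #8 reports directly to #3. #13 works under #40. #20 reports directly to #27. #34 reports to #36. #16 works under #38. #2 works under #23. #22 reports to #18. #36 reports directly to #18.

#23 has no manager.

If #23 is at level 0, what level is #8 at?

Chain from #8 up to #23: #8 → #3 → #1 → #28 → #2 → #23. That is 5 steps up, so #8 is 5 levels below #23.

5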